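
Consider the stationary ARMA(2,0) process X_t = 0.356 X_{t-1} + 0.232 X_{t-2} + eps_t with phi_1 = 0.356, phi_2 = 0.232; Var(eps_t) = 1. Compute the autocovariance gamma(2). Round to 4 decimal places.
\gamma(2) = 0.5344

Multiply the model equation by X_{t-k} and take expectations. With theta_0 = psi_0 = 1 and psi_j the MA(infinity) weights, this gives
  gamma(k) - sum_i phi_i gamma(k-i) = c_k,
  c_k = sigma^2 * sum_{j=k..q} theta_j psi_{j-k}   (c_k = 0 for k > q),
using gamma(-m) = gamma(m).
Pure AR (q = 0): c_0 = sigma^2 = 1, c_k = 0 for k >= 1.
Equations for k = 0, 1, 2 (AR order 2, c_2 = 0):
  (E0) gamma(0) = phi_1 gamma(1) + phi_2 gamma(2) + c_0
  (E1) gamma(1) = phi_1 gamma(0) + phi_2 gamma(1) + c_1
  (E2) gamma(2) = phi_1 gamma(1) + phi_2 gamma(0)
From (E1): gamma(1) = A gamma(0) + B with
  A = phi_1 / (1 - phi_2) = 0.356 / 0.768 = 0.463542,   B = c_1 / (1 - phi_2) = 0 / 0.768 = 0.
Insert (E2) into (E0): gamma(0) (1 - phi_2^2) = phi_1 (1 + phi_2) gamma(1) + c_0.
  phi_1 (1 + phi_2) = (0.356)(1.232) = 0.438592,   1 - phi_2^2 = 0.946176.
Replace gamma(1) by A gamma(0) + B and collect gamma(0):
  gamma(0) [0.946176 - (0.438592)(0.463542)] = c_0 = 1
  gamma(0) * 0.74287 = 1
  gamma(0) = 1 / 0.74287 = 1.34613.
  gamma(1) = A gamma(0) = (0.463542)(1.34613) = 0.623987.
  gamma(2) = phi_1 gamma(1) + phi_2 gamma(0) = (0.356)(0.623987) + (0.232)(1.34613) = 0.534442.
Therefore gamma(2) = 0.5344 (to 4 decimal places).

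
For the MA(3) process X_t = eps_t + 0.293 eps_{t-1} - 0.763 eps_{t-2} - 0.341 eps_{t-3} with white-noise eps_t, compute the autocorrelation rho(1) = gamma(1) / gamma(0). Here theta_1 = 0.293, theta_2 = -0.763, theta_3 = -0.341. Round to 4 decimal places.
\rho(1) = 0.1847

For an MA(q) process with theta_0 = 1, the autocovariance is
  gamma(k) = sigma^2 * sum_{i=0..q-k} theta_i * theta_{i+k},
and rho(k) = gamma(k) / gamma(0). Sigma^2 cancels.
  numerator   = (1)*(0.293) + (0.293)*(-0.763) + (-0.763)*(-0.341) = 0.329624.
  denominator = (1)^2 + (0.293)^2 + (-0.763)^2 + (-0.341)^2 = 1.784299.
  rho(1) = 0.329624 / 1.784299 = 0.1847.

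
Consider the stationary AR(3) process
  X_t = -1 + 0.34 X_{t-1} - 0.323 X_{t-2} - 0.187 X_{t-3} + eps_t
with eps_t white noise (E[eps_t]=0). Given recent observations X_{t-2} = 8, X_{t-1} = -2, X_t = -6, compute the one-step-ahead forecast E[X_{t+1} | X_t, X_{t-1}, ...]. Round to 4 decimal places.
E[X_{t+1} \mid \mathcal F_t] = -3.8900

For an AR(p) model X_t = c + sum_i phi_i X_{t-i} + eps_t, the
one-step-ahead conditional mean is
  E[X_{t+1} | X_t, ...] = c + sum_i phi_i X_{t+1-i}.
Substitute known values:
  E[X_{t+1} | ...] = -1 + (0.34) * (-6) + (-0.323) * (-2) + (-0.187) * (8)
                   = -3.8900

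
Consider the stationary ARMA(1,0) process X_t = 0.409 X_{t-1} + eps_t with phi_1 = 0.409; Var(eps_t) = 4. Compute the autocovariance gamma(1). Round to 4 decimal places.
\gamma(1) = 1.9646

Multiply the model equation by X_{t-k} and take expectations. With theta_0 = psi_0 = 1 and psi_j the MA(infinity) weights, this gives
  gamma(k) - sum_i phi_i gamma(k-i) = c_k,
  c_k = sigma^2 * sum_{j=k..q} theta_j psi_{j-k}   (c_k = 0 for k > q),
using gamma(-m) = gamma(m).
Pure AR (q = 0): c_0 = sigma^2 = 4, c_k = 0 for k >= 1.
Equations for k = 0 and k = 1 (AR order 1):
  gamma(0) = phi_1 gamma(1) + c_0
  gamma(1) = phi_1 gamma(0) + c_1
Substituting the second into the first: gamma(0) (1 - phi_1^2) = c_0 + phi_1 c_1, so
  gamma(0) = c_0 / (1 - phi_1^2) = 4 / (1 - (0.409)^2) = 4 / 0.832719 = 4.803541.
  gamma(1) = phi_1 gamma(0) = (0.409)(4.803541) = 1.964648.
Therefore gamma(1) = 1.9646 (to 4 decimal places).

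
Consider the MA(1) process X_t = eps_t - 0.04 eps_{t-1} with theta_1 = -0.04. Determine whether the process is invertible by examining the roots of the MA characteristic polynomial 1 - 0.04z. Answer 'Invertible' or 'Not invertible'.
\text{Invertible}

The MA(q) characteristic polynomial is P(z) = 1 - 0.04z.
Invertibility requires all roots to lie outside the unit circle, i.e. |z| > 1 for every root.
This is linear in z: 1 + (-0.04) z = 0  =>  z = -1/(-0.04) = 25,  |z| = 25.
Moduli of all roots: 25.0000.
All moduli strictly greater than 1? Yes.
Verdict: Invertible.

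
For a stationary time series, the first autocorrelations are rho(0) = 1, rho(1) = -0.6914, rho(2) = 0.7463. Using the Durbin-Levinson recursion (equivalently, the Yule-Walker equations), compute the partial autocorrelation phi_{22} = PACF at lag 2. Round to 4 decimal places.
\phi_{22} = 0.5140

The PACF at lag k is phi_{kk}, the last component of the solution
to the Yule-Walker system G_k phi = r_k where
  (G_k)_{ij} = rho(|i - j|), (r_k)_i = rho(i), i,j = 1..k.
Equivalently, Durbin-Levinson gives phi_{kk} iteratively:
  phi_{11} = rho(1)
  phi_{kk} = [rho(k) - sum_{j=1..k-1} phi_{k-1,j} rho(k-j)]
            / [1 - sum_{j=1..k-1} phi_{k-1,j} rho(j)],
  phi_{k,j} = phi_{k-1,j} - phi_{kk} phi_{k-1,k-j},  j = 1..k-1.
Step k = 1:
  phi_11 = rho(1) = -0.6914.
Step k = 2:
  phi_22 = [rho(2) - phi_11 rho(1)] / [1 - phi_11 rho(1)] = [0.7463 - (-0.6914)(-0.6914)] / [1 - (-0.6914)(-0.6914)]
         = 0.26826604 / 0.52196604 = 0.514.
Therefore phi_{22} = 0.5140.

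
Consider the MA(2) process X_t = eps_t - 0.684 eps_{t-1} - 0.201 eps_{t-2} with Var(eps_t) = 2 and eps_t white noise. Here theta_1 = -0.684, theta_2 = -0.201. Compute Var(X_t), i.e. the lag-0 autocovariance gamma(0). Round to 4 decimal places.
\gamma(0) = 3.0165

For an MA(q) process X_t = eps_t + sum_i theta_i eps_{t-i} with
Var(eps_t) = sigma^2, the variance is
  gamma(0) = sigma^2 * (1 + sum_i theta_i^2).
  sum_i theta_i^2 = (-0.684)^2 + (-0.201)^2 = 0.467856 + 0.040401 = 0.508257.
  gamma(0) = 2 * (1 + 0.508257) = 2 * 1.508257 = 3.016514, which rounds to 3.0165.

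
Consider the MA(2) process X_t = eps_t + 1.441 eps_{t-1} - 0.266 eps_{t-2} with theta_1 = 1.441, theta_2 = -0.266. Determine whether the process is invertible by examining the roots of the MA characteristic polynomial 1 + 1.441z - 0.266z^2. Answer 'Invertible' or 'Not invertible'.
\text{Not invertible}

The MA(q) characteristic polynomial is P(z) = 1 + 1.441z - 0.266z^2.
Invertibility requires all roots to lie outside the unit circle, i.e. |z| > 1 for every root.
Set 1 + (1.441) z + (-0.266) z^2 = 0, i.e. a z^2 + b z + c = 0 with a = -0.266, b = 1.441, c = 1.
Discriminant D = b^2 - 4ac = (1.441)^2 - 4*(-0.266)*1 = 2.076481 - (-1.064) = 3.140481.
D >= 0, so the roots are real: z = (-b +/- sqrt(D)) / (2a) = (-1.441 +/- 1.77214) / (-0.532).
  z_1 = (-1.441 + 1.77214) / (-0.532) = -0.6224,   |z_1| = 0.6224.
  z_2 = (-1.441 - 1.77214) / (-0.532) = 6.0397,   |z_2| = 6.0397.
Moduli of all roots: 0.6224, 6.0397.
All moduli strictly greater than 1? No.
Verdict: Not invertible.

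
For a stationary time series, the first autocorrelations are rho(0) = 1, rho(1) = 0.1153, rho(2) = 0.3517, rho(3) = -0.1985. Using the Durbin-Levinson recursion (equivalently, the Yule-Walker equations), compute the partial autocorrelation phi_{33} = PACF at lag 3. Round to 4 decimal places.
\phi_{33} = -0.3040

The PACF at lag k is phi_{kk}, the last component of the solution
to the Yule-Walker system G_k phi = r_k where
  (G_k)_{ij} = rho(|i - j|), (r_k)_i = rho(i), i,j = 1..k.
Equivalently, Durbin-Levinson gives phi_{kk} iteratively:
  phi_{11} = rho(1)
  phi_{kk} = [rho(k) - sum_{j=1..k-1} phi_{k-1,j} rho(k-j)]
            / [1 - sum_{j=1..k-1} phi_{k-1,j} rho(j)],
  phi_{k,j} = phi_{k-1,j} - phi_{kk} phi_{k-1,k-j},  j = 1..k-1.
Step k = 1:
  phi_11 = rho(1) = 0.1153.
Step k = 2:
  phi_22 = [rho(2) - phi_11 rho(1)] / [1 - phi_11 rho(1)] = [0.3517 - (0.1153)(0.1153)] / [1 - (0.1153)(0.1153)]
         = 0.33840591 / 0.98670591 = 0.342965.
  Update: phi_21 = phi_11 - phi_22 phi_11 = 0.1153 - (0.342965)(0.1153) = 0.075756.
Step k = 3:
  phi_33 = [rho(3) - phi_21 rho(2) - phi_22 rho(1)] / [1 - phi_21 rho(1) - phi_22 rho(2)]
    numerator   = -0.1985 - (0.075756)(0.3517) - (0.342965)(0.1153) = -0.26468732
    denominator = 1 - (0.075756)(0.1153) - (0.342965)(0.3517) = 0.87064442
  phi_33 = -0.26468732 / 0.87064442 = -0.304.
Therefore phi_{33} = -0.3040.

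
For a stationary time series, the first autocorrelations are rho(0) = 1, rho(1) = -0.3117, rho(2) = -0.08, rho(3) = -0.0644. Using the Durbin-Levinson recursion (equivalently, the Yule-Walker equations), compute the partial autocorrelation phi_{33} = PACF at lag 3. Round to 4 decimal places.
\phi_{33} = -0.1790

The PACF at lag k is phi_{kk}, the last component of the solution
to the Yule-Walker system G_k phi = r_k where
  (G_k)_{ij} = rho(|i - j|), (r_k)_i = rho(i), i,j = 1..k.
Equivalently, Durbin-Levinson gives phi_{kk} iteratively:
  phi_{11} = rho(1)
  phi_{kk} = [rho(k) - sum_{j=1..k-1} phi_{k-1,j} rho(k-j)]
            / [1 - sum_{j=1..k-1} phi_{k-1,j} rho(j)],
  phi_{k,j} = phi_{k-1,j} - phi_{kk} phi_{k-1,k-j},  j = 1..k-1.
Step k = 1:
  phi_11 = rho(1) = -0.3117.
Step k = 2:
  phi_22 = [rho(2) - phi_11 rho(1)] / [1 - phi_11 rho(1)] = [-0.08 - (-0.3117)(-0.3117)] / [1 - (-0.3117)(-0.3117)]
         = -0.17715689 / 0.90284311 = -0.196221.
  Update: phi_21 = phi_11 - phi_22 phi_11 = -0.3117 - (-0.196221)(-0.3117) = -0.372862.
Step k = 3:
  phi_33 = [rho(3) - phi_21 rho(2) - phi_22 rho(1)] / [1 - phi_21 rho(1) - phi_22 rho(2)]
    numerator   = -0.0644 - (-0.372862)(-0.08) - (-0.196221)(-0.3117) = -0.15539109
    denominator = 1 - (-0.372862)(-0.3117) - (-0.196221)(-0.08) = 0.86808119
  phi_33 = -0.15539109 / 0.86808119 = -0.179.
Therefore phi_{33} = -0.1790.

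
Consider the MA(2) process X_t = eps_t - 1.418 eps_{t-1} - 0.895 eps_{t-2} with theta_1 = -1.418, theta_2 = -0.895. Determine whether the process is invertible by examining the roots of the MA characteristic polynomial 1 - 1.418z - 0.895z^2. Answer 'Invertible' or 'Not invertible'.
\text{Not invertible}

The MA(q) characteristic polynomial is P(z) = 1 - 1.418z - 0.895z^2.
Invertibility requires all roots to lie outside the unit circle, i.e. |z| > 1 for every root.
Set 1 + (-1.418) z + (-0.895) z^2 = 0, i.e. a z^2 + b z + c = 0 with a = -0.895, b = -1.418, c = 1.
Discriminant D = b^2 - 4ac = (-1.418)^2 - 4*(-0.895)*1 = 2.010724 - (-3.58) = 5.590724.
D >= 0, so the roots are real: z = (-b +/- sqrt(D)) / (2a) = (1.418 +/- 2.364471) / (-1.79).
  z_1 = (1.418 + 2.364471) / (-1.79) = -2.1131,   |z_1| = 2.1131.
  z_2 = (1.418 - 2.364471) / (-1.79) = 0.5288,   |z_2| = 0.5288.
Moduli of all roots: 2.1131, 0.5288.
All moduli strictly greater than 1? No.
Verdict: Not invertible.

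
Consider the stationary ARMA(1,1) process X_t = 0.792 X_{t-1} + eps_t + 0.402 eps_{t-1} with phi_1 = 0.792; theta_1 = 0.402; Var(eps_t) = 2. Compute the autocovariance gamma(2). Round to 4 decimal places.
\gamma(2) = 6.6896

Multiply the model equation by X_{t-k} and take expectations. With theta_0 = psi_0 = 1 and psi_j the MA(infinity) weights, this gives
  gamma(k) - sum_i phi_i gamma(k-i) = c_k,
  c_k = sigma^2 * sum_{j=k..q} theta_j psi_{j-k}   (c_k = 0 for k > q),
using gamma(-m) = gamma(m).
psi-weights needed (psi_j = theta_j + sum_i phi_i psi_{j-i}):
  psi_1 = theta_1 + phi_1 = 0.402 + (0.792) = 1.194
Right-hand sides:
  c_0 = sigma^2 (1 + theta_1 psi_1) = 2 * (1 + (0.402)(1.194)) = 2 * 1.479988 = 2.959976
  c_1 = sigma^2 theta_1 = 2 * (0.402) = 0.804
  c_2 = 0
Equations for k = 0 and k = 1 (AR order 1):
  gamma(0) = phi_1 gamma(1) + c_0
  gamma(1) = phi_1 gamma(0) + c_1
Substituting the second into the first: gamma(0) (1 - phi_1^2) = c_0 + phi_1 c_1, so
  gamma(0) = (c_0 + phi_1 c_1) / (1 - phi_1^2) = (2.959976 + (0.792)(0.804)) / (1 - (0.792)^2) = 3.596744 / 0.372736 = 9.649575.
  gamma(1) = phi_1 gamma(0) + c_1 = (0.792)(9.649575) + (0.804) = 8.446463.
For k = 2 (> q): gamma(2) = phi_1 gamma(1) = (0.792)(8.446463) = 6.689599.
Therefore gamma(2) = 6.6896 (to 4 decimal places).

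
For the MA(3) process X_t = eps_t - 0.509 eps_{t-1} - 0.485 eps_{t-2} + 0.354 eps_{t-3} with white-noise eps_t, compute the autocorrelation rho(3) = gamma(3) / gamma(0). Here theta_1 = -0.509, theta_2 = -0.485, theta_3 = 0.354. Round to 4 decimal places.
\rho(3) = 0.2186

For an MA(q) process with theta_0 = 1, the autocovariance is
  gamma(k) = sigma^2 * sum_{i=0..q-k} theta_i * theta_{i+k},
and rho(k) = gamma(k) / gamma(0). Sigma^2 cancels.
  numerator   = (1)*(0.354) = 0.354.
  denominator = (1)^2 + (-0.509)^2 + (-0.485)^2 + (0.354)^2 = 1.619622.
  rho(3) = 0.354 / 1.619622 = 0.2186.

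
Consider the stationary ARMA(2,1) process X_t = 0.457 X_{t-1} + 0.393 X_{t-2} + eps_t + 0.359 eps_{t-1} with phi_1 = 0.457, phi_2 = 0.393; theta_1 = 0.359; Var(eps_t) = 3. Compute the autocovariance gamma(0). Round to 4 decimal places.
\gamma(0) = 13.6741

Multiply the model equation by X_{t-k} and take expectations. With theta_0 = psi_0 = 1 and psi_j the MA(infinity) weights, this gives
  gamma(k) - sum_i phi_i gamma(k-i) = c_k,
  c_k = sigma^2 * sum_{j=k..q} theta_j psi_{j-k}   (c_k = 0 for k > q),
using gamma(-m) = gamma(m).
psi-weights needed (psi_j = theta_j + sum_i phi_i psi_{j-i}):
  psi_1 = theta_1 + phi_1 = 0.359 + (0.457) = 0.816
Right-hand sides:
  c_0 = sigma^2 (1 + theta_1 psi_1) = 3 * (1 + (0.359)(0.816)) = 3 * 1.292944 = 3.878832
  c_1 = sigma^2 theta_1 = 3 * (0.359) = 1.077
  c_2 = 0
Equations for k = 0, 1, 2 (AR order 2, c_2 = 0):
  (E0) gamma(0) = phi_1 gamma(1) + phi_2 gamma(2) + c_0
  (E1) gamma(1) = phi_1 gamma(0) + phi_2 gamma(1) + c_1
  (E2) gamma(2) = phi_1 gamma(1) + phi_2 gamma(0)
From (E1): gamma(1) = A gamma(0) + B with
  A = phi_1 / (1 - phi_2) = 0.457 / 0.607 = 0.752883,   B = c_1 / (1 - phi_2) = 1.077 / 0.607 = 1.7743.
Insert (E2) into (E0): gamma(0) (1 - phi_2^2) = phi_1 (1 + phi_2) gamma(1) + c_0.
  phi_1 (1 + phi_2) = (0.457)(1.393) = 0.636601,   1 - phi_2^2 = 0.845551.
Replace gamma(1) by A gamma(0) + B and collect gamma(0):
  gamma(0) [0.845551 - (0.636601)(0.752883)] = (0.636601)(1.7743) + 3.878832
  gamma(0) * 0.366265 = 5.008353
  gamma(0) = 5.008353 / 0.366265 = 13.674127.
Therefore gamma(0) = 13.6741 (to 4 decimal places).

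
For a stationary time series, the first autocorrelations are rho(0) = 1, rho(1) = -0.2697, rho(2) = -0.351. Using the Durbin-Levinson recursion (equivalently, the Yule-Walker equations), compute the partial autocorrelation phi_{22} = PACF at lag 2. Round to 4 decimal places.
\phi_{22} = -0.4570

The PACF at lag k is phi_{kk}, the last component of the solution
to the Yule-Walker system G_k phi = r_k where
  (G_k)_{ij} = rho(|i - j|), (r_k)_i = rho(i), i,j = 1..k.
Equivalently, Durbin-Levinson gives phi_{kk} iteratively:
  phi_{11} = rho(1)
  phi_{kk} = [rho(k) - sum_{j=1..k-1} phi_{k-1,j} rho(k-j)]
            / [1 - sum_{j=1..k-1} phi_{k-1,j} rho(j)],
  phi_{k,j} = phi_{k-1,j} - phi_{kk} phi_{k-1,k-j},  j = 1..k-1.
Step k = 1:
  phi_11 = rho(1) = -0.2697.
Step k = 2:
  phi_22 = [rho(2) - phi_11 rho(1)] / [1 - phi_11 rho(1)] = [-0.351 - (-0.2697)(-0.2697)] / [1 - (-0.2697)(-0.2697)]
         = -0.42373809 / 0.92726191 = -0.457.
Therefore phi_{22} = -0.4570.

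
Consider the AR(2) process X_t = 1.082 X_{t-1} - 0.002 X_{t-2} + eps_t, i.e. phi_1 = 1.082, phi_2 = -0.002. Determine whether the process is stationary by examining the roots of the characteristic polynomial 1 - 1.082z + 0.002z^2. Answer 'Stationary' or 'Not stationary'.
\text{Not stationary}

The AR(p) characteristic polynomial is P(z) = 1 - 1.082z + 0.002z^2.
Stationarity requires all roots to lie outside the unit circle, i.e. |z| > 1 for every root.
Set 1 + (-1.082) z + (0.002) z^2 = 0, i.e. a z^2 + b z + c = 0 with a = 0.002, b = -1.082, c = 1.
Discriminant D = b^2 - 4ac = (-1.082)^2 - 4*(0.002)*1 = 1.170724 - (0.008) = 1.162724.
D >= 0, so the roots are real: z = (-b +/- sqrt(D)) / (2a) = (1.082 +/- 1.078297) / (0.004).
  z_1 = (1.082 + 1.078297) / (0.004) = 540.0742,   |z_1| = 540.0742.
  z_2 = (1.082 - 1.078297) / (0.004) = 0.9258,   |z_2| = 0.9258.
Moduli of all roots: 540.0742, 0.9258.
All moduli strictly greater than 1? No.
Verdict: Not stationary.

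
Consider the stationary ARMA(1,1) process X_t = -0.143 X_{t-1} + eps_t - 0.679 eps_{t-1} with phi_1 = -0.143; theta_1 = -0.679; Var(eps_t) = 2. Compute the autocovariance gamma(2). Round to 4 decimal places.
\gamma(2) = 0.2633

Multiply the model equation by X_{t-k} and take expectations. With theta_0 = psi_0 = 1 and psi_j the MA(infinity) weights, this gives
  gamma(k) - sum_i phi_i gamma(k-i) = c_k,
  c_k = sigma^2 * sum_{j=k..q} theta_j psi_{j-k}   (c_k = 0 for k > q),
using gamma(-m) = gamma(m).
psi-weights needed (psi_j = theta_j + sum_i phi_i psi_{j-i}):
  psi_1 = theta_1 + phi_1 = -0.679 + (-0.143) = -0.822
Right-hand sides:
  c_0 = sigma^2 (1 + theta_1 psi_1) = 2 * (1 + (-0.679)(-0.822)) = 2 * 1.558138 = 3.116276
  c_1 = sigma^2 theta_1 = 2 * (-0.679) = -1.358
  c_2 = 0
Equations for k = 0 and k = 1 (AR order 1):
  gamma(0) = phi_1 gamma(1) + c_0
  gamma(1) = phi_1 gamma(0) + c_1
Substituting the second into the first: gamma(0) (1 - phi_1^2) = c_0 + phi_1 c_1, so
  gamma(0) = (c_0 + phi_1 c_1) / (1 - phi_1^2) = (3.116276 + (-0.143)(-1.358)) / (1 - (-0.143)^2) = 3.31047 / 0.979551 = 3.379579.
  gamma(1) = phi_1 gamma(0) + c_1 = (-0.143)(3.379579) + (-1.358) = -1.84128.
For k = 2 (> q): gamma(2) = phi_1 gamma(1) = (-0.143)(-1.84128) = 0.263303.
Therefore gamma(2) = 0.2633 (to 4 decimal places).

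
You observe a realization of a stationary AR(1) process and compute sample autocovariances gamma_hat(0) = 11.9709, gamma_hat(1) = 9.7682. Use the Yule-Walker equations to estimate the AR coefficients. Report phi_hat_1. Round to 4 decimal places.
\hat\phi_{1} = 0.8160

The Yule-Walker equations for an AR(p) process read, in matrix form,
  Gamma_p phi = r_p,   with   (Gamma_p)_{ij} = gamma(|i - j|),
                       (r_p)_i = gamma(i),   i,j = 1..p.
Substitute the sample gammas (Toeplitz matrix and right-hand side of size 1):
  Gamma_p = [[11.9709]]
  r_p     = [9.7682]
With p = 1 this is the single equation gamma(0) phi_1 = gamma(1):
  phi_hat_1 = gamma(1) / gamma(0) = 9.7682 / 11.9709 = 0.8160.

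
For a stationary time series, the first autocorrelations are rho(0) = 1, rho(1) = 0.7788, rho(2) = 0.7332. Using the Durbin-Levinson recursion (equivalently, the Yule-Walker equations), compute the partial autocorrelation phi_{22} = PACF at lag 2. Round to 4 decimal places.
\phi_{22} = 0.3219

The PACF at lag k is phi_{kk}, the last component of the solution
to the Yule-Walker system G_k phi = r_k where
  (G_k)_{ij} = rho(|i - j|), (r_k)_i = rho(i), i,j = 1..k.
Equivalently, Durbin-Levinson gives phi_{kk} iteratively:
  phi_{11} = rho(1)
  phi_{kk} = [rho(k) - sum_{j=1..k-1} phi_{k-1,j} rho(k-j)]
            / [1 - sum_{j=1..k-1} phi_{k-1,j} rho(j)],
  phi_{k,j} = phi_{k-1,j} - phi_{kk} phi_{k-1,k-j},  j = 1..k-1.
Step k = 1:
  phi_11 = rho(1) = 0.7788.
Step k = 2:
  phi_22 = [rho(2) - phi_11 rho(1)] / [1 - phi_11 rho(1)] = [0.7332 - (0.7788)(0.7788)] / [1 - (0.7788)(0.7788)]
         = 0.12667056 / 0.39347056 = 0.3219.
Therefore phi_{22} = 0.3219.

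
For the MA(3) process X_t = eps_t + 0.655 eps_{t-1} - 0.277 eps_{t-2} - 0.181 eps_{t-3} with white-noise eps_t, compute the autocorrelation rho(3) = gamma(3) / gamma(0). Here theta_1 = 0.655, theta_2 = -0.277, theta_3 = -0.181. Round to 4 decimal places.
\rho(3) = -0.1176

For an MA(q) process with theta_0 = 1, the autocovariance is
  gamma(k) = sigma^2 * sum_{i=0..q-k} theta_i * theta_{i+k},
and rho(k) = gamma(k) / gamma(0). Sigma^2 cancels.
  numerator   = (1)*(-0.181) = -0.181.
  denominator = (1)^2 + (0.655)^2 + (-0.277)^2 + (-0.181)^2 = 1.538515.
  rho(3) = -0.181 / 1.538515 = -0.1176.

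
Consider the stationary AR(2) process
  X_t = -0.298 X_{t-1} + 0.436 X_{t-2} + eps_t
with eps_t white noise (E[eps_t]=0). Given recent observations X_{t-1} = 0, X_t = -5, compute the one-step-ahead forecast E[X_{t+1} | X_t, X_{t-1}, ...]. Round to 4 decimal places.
E[X_{t+1} \mid \mathcal F_t] = 1.4900

For an AR(p) model X_t = c + sum_i phi_i X_{t-i} + eps_t, the
one-step-ahead conditional mean is
  E[X_{t+1} | X_t, ...] = c + sum_i phi_i X_{t+1-i}.
Substitute known values:
  E[X_{t+1} | ...] = (-0.298) * (-5) + (0.436) * (0)
                   = 1.4900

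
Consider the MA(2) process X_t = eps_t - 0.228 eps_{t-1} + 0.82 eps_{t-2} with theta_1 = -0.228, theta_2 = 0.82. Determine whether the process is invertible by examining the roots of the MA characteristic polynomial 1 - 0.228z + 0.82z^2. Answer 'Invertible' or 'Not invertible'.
\text{Invertible}

The MA(q) characteristic polynomial is P(z) = 1 - 0.228z + 0.82z^2.
Invertibility requires all roots to lie outside the unit circle, i.e. |z| > 1 for every root.
Set 1 + (-0.228) z + (0.82) z^2 = 0, i.e. a z^2 + b z + c = 0 with a = 0.82, b = -0.228, c = 1.
Discriminant D = b^2 - 4ac = (-0.228)^2 - 4*(0.82)*1 = 0.051984 - (3.28) = -3.228016.
D < 0, so the roots are the complex-conjugate pair z = (-b +/- i sqrt(-D)) / (2a) = 0.139 +/- 1.0955i.
For a conjugate pair |z|^2 = z * conj(z) = (product of roots) = c/a = 1/(0.82) = 1.219512, so |z| = sqrt(1.219512) = 1.1043 for both roots.
Moduli of all roots: 1.1043, 1.1043.
All moduli strictly greater than 1? Yes.
Verdict: Invertible.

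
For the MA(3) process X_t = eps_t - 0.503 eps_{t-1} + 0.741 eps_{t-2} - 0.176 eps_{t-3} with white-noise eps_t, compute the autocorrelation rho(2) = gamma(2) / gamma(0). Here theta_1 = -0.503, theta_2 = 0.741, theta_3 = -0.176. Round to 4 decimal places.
\rho(2) = 0.4525

For an MA(q) process with theta_0 = 1, the autocovariance is
  gamma(k) = sigma^2 * sum_{i=0..q-k} theta_i * theta_{i+k},
and rho(k) = gamma(k) / gamma(0). Sigma^2 cancels.
  numerator   = (1)*(0.741) + (-0.503)*(-0.176) = 0.829528.
  denominator = (1)^2 + (-0.503)^2 + (0.741)^2 + (-0.176)^2 = 1.833066.
  rho(2) = 0.829528 / 1.833066 = 0.4525.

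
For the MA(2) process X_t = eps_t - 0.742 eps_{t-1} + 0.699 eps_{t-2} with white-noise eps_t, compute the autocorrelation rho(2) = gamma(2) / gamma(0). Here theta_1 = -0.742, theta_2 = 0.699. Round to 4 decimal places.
\rho(2) = 0.3428

For an MA(q) process with theta_0 = 1, the autocovariance is
  gamma(k) = sigma^2 * sum_{i=0..q-k} theta_i * theta_{i+k},
and rho(k) = gamma(k) / gamma(0). Sigma^2 cancels.
  numerator   = (1)*(0.699) = 0.699.
  denominator = (1)^2 + (-0.742)^2 + (0.699)^2 = 2.039165.
  rho(2) = 0.699 / 2.039165 = 0.3428.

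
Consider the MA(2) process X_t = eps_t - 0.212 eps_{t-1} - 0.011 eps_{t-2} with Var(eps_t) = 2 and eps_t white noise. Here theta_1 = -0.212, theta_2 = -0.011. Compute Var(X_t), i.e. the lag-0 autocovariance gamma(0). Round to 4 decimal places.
\gamma(0) = 2.0901

For an MA(q) process X_t = eps_t + sum_i theta_i eps_{t-i} with
Var(eps_t) = sigma^2, the variance is
  gamma(0) = sigma^2 * (1 + sum_i theta_i^2).
  sum_i theta_i^2 = (-0.212)^2 + (-0.011)^2 = 0.044944 + 0.000121 = 0.045065.
  gamma(0) = 2 * (1 + 0.045065) = 2 * 1.045065 = 2.09013, which rounds to 2.0901.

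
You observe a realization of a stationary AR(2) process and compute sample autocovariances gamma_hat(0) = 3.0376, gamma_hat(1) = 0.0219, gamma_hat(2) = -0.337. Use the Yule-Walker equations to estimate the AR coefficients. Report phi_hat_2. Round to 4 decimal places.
\hat\phi_{2} = -0.1110

The Yule-Walker equations for an AR(p) process read, in matrix form,
  Gamma_p phi = r_p,   with   (Gamma_p)_{ij} = gamma(|i - j|),
                       (r_p)_i = gamma(i),   i,j = 1..p.
Substitute the sample gammas (Toeplitz matrix and right-hand side of size 2):
  Gamma_p = [[3.0376, 0.0219], [0.0219, 3.0376]]
  r_p     = [0.0219, -0.337]
Written out:
  3.0376 phi_1 + 0.0219 phi_2 = 0.0219
  0.0219 phi_1 + 3.0376 phi_2 = -0.337
Solve by Cramer's rule:
  det = gamma(0)^2 - gamma(1)^2 = (3.0376)^2 - (0.0219)^2 = 9.22701376 - 0.00047961 = 9.22653415
  phi_hat_1 = [gamma(1) gamma(0) - gamma(1) gamma(2)] / det = [(0.0219)(3.0376) - (0.0219)(-0.337)] / 9.22653415 = 0.07390374 / 9.22653415 = 0.008
  phi_hat_2 = [gamma(0) gamma(2) - gamma(1)^2] / det = [(3.0376)(-0.337) - (0.0219)^2] / 9.22653415 = -1.02415081 / 9.22653415 = -0.111
So phi_hat = [0.0080, -0.1110].
Therefore phi_hat_2 = -0.1110.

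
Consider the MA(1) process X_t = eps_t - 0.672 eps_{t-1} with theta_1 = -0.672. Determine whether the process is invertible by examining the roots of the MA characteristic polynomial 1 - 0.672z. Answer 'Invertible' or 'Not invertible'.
\text{Invertible}

The MA(q) characteristic polynomial is P(z) = 1 - 0.672z.
Invertibility requires all roots to lie outside the unit circle, i.e. |z| > 1 for every root.
This is linear in z: 1 + (-0.672) z = 0  =>  z = -1/(-0.672) = 1.488095,  |z| = 1.488095.
Moduli of all roots: 1.4881.
All moduli strictly greater than 1? Yes.
Verdict: Invertible.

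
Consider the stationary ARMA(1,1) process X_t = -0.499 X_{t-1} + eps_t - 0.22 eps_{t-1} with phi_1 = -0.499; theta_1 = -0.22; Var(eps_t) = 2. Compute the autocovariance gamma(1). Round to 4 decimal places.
\gamma(1) = -2.1250

Multiply the model equation by X_{t-k} and take expectations. With theta_0 = psi_0 = 1 and psi_j the MA(infinity) weights, this gives
  gamma(k) - sum_i phi_i gamma(k-i) = c_k,
  c_k = sigma^2 * sum_{j=k..q} theta_j psi_{j-k}   (c_k = 0 for k > q),
using gamma(-m) = gamma(m).
psi-weights needed (psi_j = theta_j + sum_i phi_i psi_{j-i}):
  psi_1 = theta_1 + phi_1 = -0.22 + (-0.499) = -0.719
Right-hand sides:
  c_0 = sigma^2 (1 + theta_1 psi_1) = 2 * (1 + (-0.22)(-0.719)) = 2 * 1.15818 = 2.31636
  c_1 = sigma^2 theta_1 = 2 * (-0.22) = -0.44
  c_2 = 0
Equations for k = 0 and k = 1 (AR order 1):
  gamma(0) = phi_1 gamma(1) + c_0
  gamma(1) = phi_1 gamma(0) + c_1
Substituting the second into the first: gamma(0) (1 - phi_1^2) = c_0 + phi_1 c_1, so
  gamma(0) = (c_0 + phi_1 c_1) / (1 - phi_1^2) = (2.31636 + (-0.499)(-0.44)) / (1 - (-0.499)^2) = 2.53592 / 0.750999 = 3.376729.
  gamma(1) = phi_1 gamma(0) + c_1 = (-0.499)(3.376729) + (-0.44) = -2.124988.
Therefore gamma(1) = -2.1250 (to 4 decimal places).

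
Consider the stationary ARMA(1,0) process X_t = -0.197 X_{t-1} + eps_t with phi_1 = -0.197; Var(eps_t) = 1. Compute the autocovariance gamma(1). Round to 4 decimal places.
\gamma(1) = -0.2050

Multiply the model equation by X_{t-k} and take expectations. With theta_0 = psi_0 = 1 and psi_j the MA(infinity) weights, this gives
  gamma(k) - sum_i phi_i gamma(k-i) = c_k,
  c_k = sigma^2 * sum_{j=k..q} theta_j psi_{j-k}   (c_k = 0 for k > q),
using gamma(-m) = gamma(m).
Pure AR (q = 0): c_0 = sigma^2 = 1, c_k = 0 for k >= 1.
Equations for k = 0 and k = 1 (AR order 1):
  gamma(0) = phi_1 gamma(1) + c_0
  gamma(1) = phi_1 gamma(0) + c_1
Substituting the second into the first: gamma(0) (1 - phi_1^2) = c_0 + phi_1 c_1, so
  gamma(0) = c_0 / (1 - phi_1^2) = 1 / (1 - (-0.197)^2) = 1 / 0.961191 = 1.040376.
  gamma(1) = phi_1 gamma(0) = (-0.197)(1.040376) = -0.204954.
Therefore gamma(1) = -0.2050 (to 4 decimal places).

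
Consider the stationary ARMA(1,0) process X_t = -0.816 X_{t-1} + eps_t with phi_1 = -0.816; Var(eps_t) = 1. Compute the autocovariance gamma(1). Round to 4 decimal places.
\gamma(1) = -2.4421

Multiply the model equation by X_{t-k} and take expectations. With theta_0 = psi_0 = 1 and psi_j the MA(infinity) weights, this gives
  gamma(k) - sum_i phi_i gamma(k-i) = c_k,
  c_k = sigma^2 * sum_{j=k..q} theta_j psi_{j-k}   (c_k = 0 for k > q),
using gamma(-m) = gamma(m).
Pure AR (q = 0): c_0 = sigma^2 = 1, c_k = 0 for k >= 1.
Equations for k = 0 and k = 1 (AR order 1):
  gamma(0) = phi_1 gamma(1) + c_0
  gamma(1) = phi_1 gamma(0) + c_1
Substituting the second into the first: gamma(0) (1 - phi_1^2) = c_0 + phi_1 c_1, so
  gamma(0) = c_0 / (1 - phi_1^2) = 1 / (1 - (-0.816)^2) = 1 / 0.334144 = 2.992722.
  gamma(1) = phi_1 gamma(0) = (-0.816)(2.992722) = -2.442061.
Therefore gamma(1) = -2.4421 (to 4 decimal places).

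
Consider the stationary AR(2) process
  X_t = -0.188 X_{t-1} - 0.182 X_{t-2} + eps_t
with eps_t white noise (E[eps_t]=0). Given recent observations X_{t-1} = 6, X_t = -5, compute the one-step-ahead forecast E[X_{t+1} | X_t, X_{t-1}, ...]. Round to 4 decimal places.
E[X_{t+1} \mid \mathcal F_t] = -0.1520

For an AR(p) model X_t = c + sum_i phi_i X_{t-i} + eps_t, the
one-step-ahead conditional mean is
  E[X_{t+1} | X_t, ...] = c + sum_i phi_i X_{t+1-i}.
Substitute known values:
  E[X_{t+1} | ...] = (-0.188) * (-5) + (-0.182) * (6)
                   = -0.1520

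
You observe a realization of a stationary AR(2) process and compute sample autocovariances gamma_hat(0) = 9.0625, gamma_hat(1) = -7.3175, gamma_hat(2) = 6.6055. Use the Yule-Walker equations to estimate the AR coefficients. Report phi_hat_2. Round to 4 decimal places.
\hat\phi_{2} = 0.2210

The Yule-Walker equations for an AR(p) process read, in matrix form,
  Gamma_p phi = r_p,   with   (Gamma_p)_{ij} = gamma(|i - j|),
                       (r_p)_i = gamma(i),   i,j = 1..p.
Substitute the sample gammas (Toeplitz matrix and right-hand side of size 2):
  Gamma_p = [[9.0625, -7.3175], [-7.3175, 9.0625]]
  r_p     = [-7.3175, 6.6055]
Written out:
  9.0625 phi_1 - 7.3175 phi_2 = -7.3175
  -7.3175 phi_1 + 9.0625 phi_2 = 6.6055
Solve by Cramer's rule:
  det = gamma(0)^2 - gamma(1)^2 = (9.0625)^2 - (-7.3175)^2 = 82.12890625 - 53.54580625 = 28.5831
  phi_hat_1 = [gamma(1) gamma(0) - gamma(1) gamma(2)] / det = [(-7.3175)(9.0625) - (-7.3175)(6.6055)] / 28.5831 = -17.9790975 / 28.5831 = -0.629
  phi_hat_2 = [gamma(0) gamma(2) - gamma(1)^2] / det = [(9.0625)(6.6055) - (-7.3175)^2] / 28.5831 = 6.3165375 / 28.5831 = 0.221
So phi_hat = [-0.6290, 0.2210].
Therefore phi_hat_2 = 0.2210.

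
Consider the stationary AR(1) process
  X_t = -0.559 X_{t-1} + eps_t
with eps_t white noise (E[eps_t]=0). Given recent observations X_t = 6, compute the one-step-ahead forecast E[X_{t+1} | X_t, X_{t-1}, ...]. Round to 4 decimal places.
E[X_{t+1} \mid \mathcal F_t] = -3.3540

For an AR(p) model X_t = c + sum_i phi_i X_{t-i} + eps_t, the
one-step-ahead conditional mean is
  E[X_{t+1} | X_t, ...] = c + sum_i phi_i X_{t+1-i}.
Substitute known values:
  E[X_{t+1} | ...] = (-0.559) * (6)
                   = -3.3540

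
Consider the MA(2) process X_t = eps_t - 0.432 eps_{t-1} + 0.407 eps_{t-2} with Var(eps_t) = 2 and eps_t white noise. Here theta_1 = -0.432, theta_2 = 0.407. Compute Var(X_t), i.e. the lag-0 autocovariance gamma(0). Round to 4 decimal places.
\gamma(0) = 2.7045

For an MA(q) process X_t = eps_t + sum_i theta_i eps_{t-i} with
Var(eps_t) = sigma^2, the variance is
  gamma(0) = sigma^2 * (1 + sum_i theta_i^2).
  sum_i theta_i^2 = (-0.432)^2 + (0.407)^2 = 0.186624 + 0.165649 = 0.352273.
  gamma(0) = 2 * (1 + 0.352273) = 2 * 1.352273 = 2.704546, which rounds to 2.7045.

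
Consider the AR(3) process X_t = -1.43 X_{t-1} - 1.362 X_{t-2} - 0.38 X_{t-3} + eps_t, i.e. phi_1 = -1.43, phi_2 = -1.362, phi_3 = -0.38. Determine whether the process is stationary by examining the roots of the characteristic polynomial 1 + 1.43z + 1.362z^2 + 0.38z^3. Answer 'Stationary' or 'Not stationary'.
\text{Stationary}

The AR(p) characteristic polynomial is P(z) = 1 + 1.43z + 1.362z^2 + 0.38z^3.
Stationarity requires all roots to lie outside the unit circle, i.e. |z| > 1 for every root.
Degree 3: look for a simple real root z0 first, then factor out (1 - z/z0) and solve the remaining quadratic.
Testing z0 = -2.5: P(-2.5) = 1 + (1.43)(-2.5) + (1.362)(-2.5)^2 + (0.38)(-2.5)^3
  = 1 + (-3.575) + (8.5125) + (-5.9375) = 0.  So z_0 = -2.5 is a root, |z_0| = 2.5.
Divide out the factor (1 + 0.4 z) = (1 - z/z0) (since 1/z0 = -0.4):
  P(z) = (1 + 0.4 z)(1 + (1.03) z + (0.95) z^2)
  [check: z-coef 1.03 - (-0.4) = 1.43; z^2-coef 0.95 - (-0.4)(1.03) = 1.362; z^3-coef -(-0.4)(0.95) = 0.38.]
Remaining roots from the quadratic factor 1 + (1.03) z + (0.95) z^2:
  Set 1 + (1.03) z + (0.95) z^2 = 0, i.e. a z^2 + b z + c = 0 with a = 0.95, b = 1.03, c = 1.
  Discriminant D = b^2 - 4ac = (1.03)^2 - 4*(0.95)*1 = 1.0609 - (3.8) = -2.7391.
  D < 0, so the roots are the complex-conjugate pair z = (-b +/- i sqrt(-D)) / (2a) = -0.5421 +/- 0.8711i.
  For a conjugate pair |z|^2 = z * conj(z) = (product of roots) = c/a = 1/(0.95) = 1.052632, so |z| = sqrt(1.052632) = 1.026 for both roots.
Moduli of all roots: 2.5000, 1.0260, 1.0260.
All moduli strictly greater than 1? Yes.
Verdict: Stationary.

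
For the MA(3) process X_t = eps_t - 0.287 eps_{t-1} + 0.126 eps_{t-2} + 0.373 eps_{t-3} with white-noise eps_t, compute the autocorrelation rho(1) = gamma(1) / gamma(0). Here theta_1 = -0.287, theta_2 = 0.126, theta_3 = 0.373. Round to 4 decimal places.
\rho(1) = -0.2232

For an MA(q) process with theta_0 = 1, the autocovariance is
  gamma(k) = sigma^2 * sum_{i=0..q-k} theta_i * theta_{i+k},
and rho(k) = gamma(k) / gamma(0). Sigma^2 cancels.
  numerator   = (1)*(-0.287) + (-0.287)*(0.126) + (0.126)*(0.373) = -0.276164.
  denominator = (1)^2 + (-0.287)^2 + (0.126)^2 + (0.373)^2 = 1.237374.
  rho(1) = -0.276164 / 1.237374 = -0.2232.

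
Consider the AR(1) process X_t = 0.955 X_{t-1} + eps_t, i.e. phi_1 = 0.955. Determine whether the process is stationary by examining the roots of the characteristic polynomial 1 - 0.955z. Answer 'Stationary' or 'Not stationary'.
\text{Stationary}

The AR(p) characteristic polynomial is P(z) = 1 - 0.955z.
Stationarity requires all roots to lie outside the unit circle, i.e. |z| > 1 for every root.
This is linear in z: 1 + (-0.955) z = 0  =>  z = -1/(-0.955) = 1.04712,  |z| = 1.04712.
Moduli of all roots: 1.0471.
All moduli strictly greater than 1? Yes.
Verdict: Stationary.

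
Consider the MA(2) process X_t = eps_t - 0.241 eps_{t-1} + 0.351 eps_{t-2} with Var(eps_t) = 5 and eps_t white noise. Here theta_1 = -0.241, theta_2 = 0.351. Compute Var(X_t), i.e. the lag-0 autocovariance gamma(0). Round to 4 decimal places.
\gamma(0) = 5.9064

For an MA(q) process X_t = eps_t + sum_i theta_i eps_{t-i} with
Var(eps_t) = sigma^2, the variance is
  gamma(0) = sigma^2 * (1 + sum_i theta_i^2).
  sum_i theta_i^2 = (-0.241)^2 + (0.351)^2 = 0.058081 + 0.123201 = 0.181282.
  gamma(0) = 5 * (1 + 0.181282) = 5 * 1.181282 = 5.90641, which rounds to 5.9064.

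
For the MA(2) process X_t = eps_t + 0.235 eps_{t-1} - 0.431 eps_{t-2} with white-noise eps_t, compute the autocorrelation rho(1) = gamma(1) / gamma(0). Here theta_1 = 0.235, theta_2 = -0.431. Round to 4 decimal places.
\rho(1) = 0.1077

For an MA(q) process with theta_0 = 1, the autocovariance is
  gamma(k) = sigma^2 * sum_{i=0..q-k} theta_i * theta_{i+k},
and rho(k) = gamma(k) / gamma(0). Sigma^2 cancels.
  numerator   = (1)*(0.235) + (0.235)*(-0.431) = 0.133715.
  denominator = (1)^2 + (0.235)^2 + (-0.431)^2 = 1.240986.
  rho(1) = 0.133715 / 1.240986 = 0.1077.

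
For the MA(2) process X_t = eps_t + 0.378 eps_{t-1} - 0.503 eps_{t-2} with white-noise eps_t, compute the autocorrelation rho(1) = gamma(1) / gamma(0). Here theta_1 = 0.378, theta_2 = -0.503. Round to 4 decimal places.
\rho(1) = 0.1346

For an MA(q) process with theta_0 = 1, the autocovariance is
  gamma(k) = sigma^2 * sum_{i=0..q-k} theta_i * theta_{i+k},
and rho(k) = gamma(k) / gamma(0). Sigma^2 cancels.
  numerator   = (1)*(0.378) + (0.378)*(-0.503) = 0.187866.
  denominator = (1)^2 + (0.378)^2 + (-0.503)^2 = 1.395893.
  rho(1) = 0.187866 / 1.395893 = 0.1346.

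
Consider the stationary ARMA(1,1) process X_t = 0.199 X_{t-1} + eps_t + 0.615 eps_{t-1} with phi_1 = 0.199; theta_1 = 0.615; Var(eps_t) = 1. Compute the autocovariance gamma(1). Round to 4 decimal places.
\gamma(1) = 0.9513

Multiply the model equation by X_{t-k} and take expectations. With theta_0 = psi_0 = 1 and psi_j the MA(infinity) weights, this gives
  gamma(k) - sum_i phi_i gamma(k-i) = c_k,
  c_k = sigma^2 * sum_{j=k..q} theta_j psi_{j-k}   (c_k = 0 for k > q),
using gamma(-m) = gamma(m).
psi-weights needed (psi_j = theta_j + sum_i phi_i psi_{j-i}):
  psi_1 = theta_1 + phi_1 = 0.615 + (0.199) = 0.814
Right-hand sides:
  c_0 = sigma^2 (1 + theta_1 psi_1) = 1 * (1 + (0.615)(0.814)) = 1 * 1.50061 = 1.50061
  c_1 = sigma^2 theta_1 = 1 * (0.615) = 0.615
  c_2 = 0
Equations for k = 0 and k = 1 (AR order 1):
  gamma(0) = phi_1 gamma(1) + c_0
  gamma(1) = phi_1 gamma(0) + c_1
Substituting the second into the first: gamma(0) (1 - phi_1^2) = c_0 + phi_1 c_1, so
  gamma(0) = (c_0 + phi_1 c_1) / (1 - phi_1^2) = (1.50061 + (0.199)(0.615)) / (1 - (0.199)^2) = 1.622995 / 0.960399 = 1.689917.
  gamma(1) = phi_1 gamma(0) + c_1 = (0.199)(1.689917) + (0.615) = 0.951294.
Therefore gamma(1) = 0.9513 (to 4 decimal places).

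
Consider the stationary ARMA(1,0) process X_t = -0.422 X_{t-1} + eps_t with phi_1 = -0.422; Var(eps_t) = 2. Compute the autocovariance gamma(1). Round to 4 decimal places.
\gamma(1) = -1.0269

Multiply the model equation by X_{t-k} and take expectations. With theta_0 = psi_0 = 1 and psi_j the MA(infinity) weights, this gives
  gamma(k) - sum_i phi_i gamma(k-i) = c_k,
  c_k = sigma^2 * sum_{j=k..q} theta_j psi_{j-k}   (c_k = 0 for k > q),
using gamma(-m) = gamma(m).
Pure AR (q = 0): c_0 = sigma^2 = 2, c_k = 0 for k >= 1.
Equations for k = 0 and k = 1 (AR order 1):
  gamma(0) = phi_1 gamma(1) + c_0
  gamma(1) = phi_1 gamma(0) + c_1
Substituting the second into the first: gamma(0) (1 - phi_1^2) = c_0 + phi_1 c_1, so
  gamma(0) = c_0 / (1 - phi_1^2) = 2 / (1 - (-0.422)^2) = 2 / 0.821916 = 2.433339.
  gamma(1) = phi_1 gamma(0) = (-0.422)(2.433339) = -1.026869.
Therefore gamma(1) = -1.0269 (to 4 decimal places).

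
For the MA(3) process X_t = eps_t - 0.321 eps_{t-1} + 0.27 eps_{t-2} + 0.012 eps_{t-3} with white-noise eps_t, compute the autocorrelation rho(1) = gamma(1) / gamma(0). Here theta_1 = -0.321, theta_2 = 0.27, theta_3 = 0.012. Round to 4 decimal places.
\rho(1) = -0.3439

For an MA(q) process with theta_0 = 1, the autocovariance is
  gamma(k) = sigma^2 * sum_{i=0..q-k} theta_i * theta_{i+k},
and rho(k) = gamma(k) / gamma(0). Sigma^2 cancels.
  numerator   = (1)*(-0.321) + (-0.321)*(0.27) + (0.27)*(0.012) = -0.40443.
  denominator = (1)^2 + (-0.321)^2 + (0.27)^2 + (0.012)^2 = 1.176085.
  rho(1) = -0.40443 / 1.176085 = -0.3439.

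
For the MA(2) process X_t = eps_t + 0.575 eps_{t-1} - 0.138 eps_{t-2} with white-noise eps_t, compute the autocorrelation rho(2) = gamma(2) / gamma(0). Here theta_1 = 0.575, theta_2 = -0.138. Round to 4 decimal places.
\rho(2) = -0.1022

For an MA(q) process with theta_0 = 1, the autocovariance is
  gamma(k) = sigma^2 * sum_{i=0..q-k} theta_i * theta_{i+k},
and rho(k) = gamma(k) / gamma(0). Sigma^2 cancels.
  numerator   = (1)*(-0.138) = -0.138.
  denominator = (1)^2 + (0.575)^2 + (-0.138)^2 = 1.349669.
  rho(2) = -0.138 / 1.349669 = -0.1022.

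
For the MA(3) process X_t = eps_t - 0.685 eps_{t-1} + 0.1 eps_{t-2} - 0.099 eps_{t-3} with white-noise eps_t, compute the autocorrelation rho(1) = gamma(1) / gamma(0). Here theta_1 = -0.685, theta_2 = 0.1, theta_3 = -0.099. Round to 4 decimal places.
\rho(1) = -0.5127

For an MA(q) process with theta_0 = 1, the autocovariance is
  gamma(k) = sigma^2 * sum_{i=0..q-k} theta_i * theta_{i+k},
and rho(k) = gamma(k) / gamma(0). Sigma^2 cancels.
  numerator   = (1)*(-0.685) + (-0.685)*(0.1) + (0.1)*(-0.099) = -0.7634.
  denominator = (1)^2 + (-0.685)^2 + (0.1)^2 + (-0.099)^2 = 1.489026.
  rho(1) = -0.7634 / 1.489026 = -0.5127.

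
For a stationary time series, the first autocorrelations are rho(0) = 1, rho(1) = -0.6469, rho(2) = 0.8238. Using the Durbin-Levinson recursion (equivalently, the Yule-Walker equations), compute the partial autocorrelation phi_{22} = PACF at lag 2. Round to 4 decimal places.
\phi_{22} = 0.6970

The PACF at lag k is phi_{kk}, the last component of the solution
to the Yule-Walker system G_k phi = r_k where
  (G_k)_{ij} = rho(|i - j|), (r_k)_i = rho(i), i,j = 1..k.
Equivalently, Durbin-Levinson gives phi_{kk} iteratively:
  phi_{11} = rho(1)
  phi_{kk} = [rho(k) - sum_{j=1..k-1} phi_{k-1,j} rho(k-j)]
            / [1 - sum_{j=1..k-1} phi_{k-1,j} rho(j)],
  phi_{k,j} = phi_{k-1,j} - phi_{kk} phi_{k-1,k-j},  j = 1..k-1.
Step k = 1:
  phi_11 = rho(1) = -0.6469.
Step k = 2:
  phi_22 = [rho(2) - phi_11 rho(1)] / [1 - phi_11 rho(1)] = [0.8238 - (-0.6469)(-0.6469)] / [1 - (-0.6469)(-0.6469)]
         = 0.40532039 / 0.58152039 = 0.697.
Therefore phi_{22} = 0.6970.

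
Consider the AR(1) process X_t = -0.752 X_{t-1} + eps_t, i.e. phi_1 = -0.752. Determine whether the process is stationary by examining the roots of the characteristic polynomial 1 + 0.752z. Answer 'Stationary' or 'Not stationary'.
\text{Stationary}

The AR(p) characteristic polynomial is P(z) = 1 + 0.752z.
Stationarity requires all roots to lie outside the unit circle, i.e. |z| > 1 for every root.
This is linear in z: 1 + (0.752) z = 0  =>  z = -1/(0.752) = -1.329787,  |z| = 1.329787.
Moduli of all roots: 1.3298.
All moduli strictly greater than 1? Yes.
Verdict: Stationary.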